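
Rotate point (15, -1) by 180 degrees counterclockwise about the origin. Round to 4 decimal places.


x' = 15*cos(180) - -1*sin(180) = -15
y' = 15*sin(180) + -1*cos(180) = 1

(-15, 1)


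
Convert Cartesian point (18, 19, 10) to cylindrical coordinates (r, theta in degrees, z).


r = sqrt(18^2 + 19^2) = 26.1725
theta = atan2(19, 18) = 46.5482 deg
z = 10

r = 26.1725, theta = 46.5482 deg, z = 10


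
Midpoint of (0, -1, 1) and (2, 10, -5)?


Midpoint = ((0+2)/2, (-1+10)/2, (1+-5)/2) = (1, 4.5, -2)

(1, 4.5, -2)


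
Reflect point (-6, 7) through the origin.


Reflection through origin: (x, y) -> (-x, -y)
(-6, 7) -> (6, -7)

(6, -7)


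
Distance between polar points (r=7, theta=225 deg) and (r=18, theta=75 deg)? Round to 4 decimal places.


d = sqrt(r1^2 + r2^2 - 2*r1*r2*cos(t2-t1))
d = sqrt(7^2 + 18^2 - 2*7*18*cos(75-225)) = 24.3154

24.3154


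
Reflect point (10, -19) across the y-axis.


Reflection across y-axis: (x, y) -> (-x, y)
(10, -19) -> (-10, -19)

(-10, -19)


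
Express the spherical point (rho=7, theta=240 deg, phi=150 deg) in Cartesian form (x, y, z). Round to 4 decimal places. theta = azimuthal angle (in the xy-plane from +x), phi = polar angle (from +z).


x = 7 * sin(150) * cos(240) = -1.75
y = 7 * sin(150) * sin(240) = -3.0311
z = 7 * cos(150) = -6.0622

(-1.75, -3.0311, -6.0622)


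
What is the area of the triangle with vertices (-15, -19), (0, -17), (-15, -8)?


Area = |x1(y2-y3) + x2(y3-y1) + x3(y1-y2)| / 2
= |-15*(-17--8) + 0*(-8--19) + -15*(-19--17)| / 2
= 82.5

82.5


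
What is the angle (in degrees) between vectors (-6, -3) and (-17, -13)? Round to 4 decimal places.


dot = -6*-17 + -3*-13 = 141
|u| = 6.7082, |v| = 21.4009
cos(angle) = 0.9822
angle = 10.8403 degrees

10.8403 degrees


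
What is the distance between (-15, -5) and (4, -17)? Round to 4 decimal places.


d = sqrt((4--15)^2 + (-17--5)^2) = 22.4722

22.4722


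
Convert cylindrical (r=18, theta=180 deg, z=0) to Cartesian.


x = 18 * cos(180) = -18
y = 18 * sin(180) = 0
z = 0

(-18, 0, 0)


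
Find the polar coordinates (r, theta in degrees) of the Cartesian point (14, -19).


r = sqrt(14^2 + (-19)^2) = 23.6008
theta = atan2(-19, 14) = 306.3844 degrees

r = 23.6008, theta = 306.3844 degrees


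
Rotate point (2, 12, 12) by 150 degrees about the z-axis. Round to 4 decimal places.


x' = 2*cos(150) - 12*sin(150) = -7.7321
y' = 2*sin(150) + 12*cos(150) = -9.3923
z' = 12

(-7.7321, -9.3923, 12)


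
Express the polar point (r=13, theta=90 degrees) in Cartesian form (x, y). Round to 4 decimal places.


x = 13 * cos(90) = 0
y = 13 * sin(90) = 13

(0, 13)


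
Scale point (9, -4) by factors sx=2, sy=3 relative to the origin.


Scaling: (x*sx, y*sy) = (9*2, -4*3) = (18, -12)

(18, -12)


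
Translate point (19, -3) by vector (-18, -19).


Translation: (x+dx, y+dy) = (19+-18, -3+-19) = (1, -22)

(1, -22)


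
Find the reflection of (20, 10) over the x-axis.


Reflection across x-axis: (x, y) -> (x, -y)
(20, 10) -> (20, -10)

(20, -10)


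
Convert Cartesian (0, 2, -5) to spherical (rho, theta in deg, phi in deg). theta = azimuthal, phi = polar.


rho = sqrt(0^2 + 2^2 + (-5)^2) = 5.3852
theta = atan2(2, 0) = 90 deg
phi = acos(-5/5.3852) = 158.1986 deg

rho = 5.3852, theta = 90 deg, phi = 158.1986 deg


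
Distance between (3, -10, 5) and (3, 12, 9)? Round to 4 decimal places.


d = sqrt((3-3)^2 + (12--10)^2 + (9-5)^2) = 22.3607

22.3607


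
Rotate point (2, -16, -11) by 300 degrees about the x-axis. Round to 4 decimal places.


x' = 2
y' = -16*cos(300) - -11*sin(300) = -17.5263
z' = -16*sin(300) + -11*cos(300) = 8.3564

(2, -17.5263, 8.3564)


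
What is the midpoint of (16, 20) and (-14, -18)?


Midpoint = ((16+-14)/2, (20+-18)/2) = (1, 1)

(1, 1)


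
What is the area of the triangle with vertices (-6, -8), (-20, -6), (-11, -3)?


Area = |x1(y2-y3) + x2(y3-y1) + x3(y1-y2)| / 2
= |-6*(-6--3) + -20*(-3--8) + -11*(-8--6)| / 2
= 30

30


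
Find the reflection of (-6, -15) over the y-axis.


Reflection across y-axis: (x, y) -> (-x, y)
(-6, -15) -> (6, -15)

(6, -15)


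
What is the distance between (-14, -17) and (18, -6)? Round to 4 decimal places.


d = sqrt((18--14)^2 + (-6--17)^2) = 33.8378

33.8378


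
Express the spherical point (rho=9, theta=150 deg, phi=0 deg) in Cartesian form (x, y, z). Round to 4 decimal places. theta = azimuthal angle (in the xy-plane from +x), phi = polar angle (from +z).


x = 9 * sin(0) * cos(150) = 0
y = 9 * sin(0) * sin(150) = 0
z = 9 * cos(0) = 9

(0, 0, 9)


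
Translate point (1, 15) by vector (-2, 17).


Translation: (x+dx, y+dy) = (1+-2, 15+17) = (-1, 32)

(-1, 32)


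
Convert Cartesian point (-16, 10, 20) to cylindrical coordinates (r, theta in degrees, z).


r = sqrt((-16)^2 + 10^2) = 18.868
theta = atan2(10, -16) = 147.9946 deg
z = 20

r = 18.868, theta = 147.9946 deg, z = 20


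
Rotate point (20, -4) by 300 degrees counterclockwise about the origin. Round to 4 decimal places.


x' = 20*cos(300) - -4*sin(300) = 6.5359
y' = 20*sin(300) + -4*cos(300) = -19.3205

(6.5359, -19.3205)


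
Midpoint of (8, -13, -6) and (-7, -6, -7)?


Midpoint = ((8+-7)/2, (-13+-6)/2, (-6+-7)/2) = (0.5, -9.5, -6.5)

(0.5, -9.5, -6.5)


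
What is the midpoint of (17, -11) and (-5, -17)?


Midpoint = ((17+-5)/2, (-11+-17)/2) = (6, -14)

(6, -14)


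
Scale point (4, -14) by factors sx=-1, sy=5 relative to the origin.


Scaling: (x*sx, y*sy) = (4*-1, -14*5) = (-4, -70)

(-4, -70)


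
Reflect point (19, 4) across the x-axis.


Reflection across x-axis: (x, y) -> (x, -y)
(19, 4) -> (19, -4)

(19, -4)


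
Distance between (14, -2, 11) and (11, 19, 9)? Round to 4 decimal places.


d = sqrt((11-14)^2 + (19--2)^2 + (9-11)^2) = 21.3073

21.3073


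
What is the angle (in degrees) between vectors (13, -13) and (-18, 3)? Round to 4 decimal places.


dot = 13*-18 + -13*3 = -273
|u| = 18.3848, |v| = 18.2483
cos(angle) = -0.8137
angle = 144.4623 degrees

144.4623 degrees


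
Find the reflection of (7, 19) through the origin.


Reflection through origin: (x, y) -> (-x, -y)
(7, 19) -> (-7, -19)

(-7, -19)


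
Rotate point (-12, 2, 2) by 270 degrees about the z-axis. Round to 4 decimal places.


x' = -12*cos(270) - 2*sin(270) = 2
y' = -12*sin(270) + 2*cos(270) = 12
z' = 2

(2, 12, 2)


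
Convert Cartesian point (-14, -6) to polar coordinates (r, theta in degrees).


r = sqrt((-14)^2 + (-6)^2) = 15.2315
theta = atan2(-6, -14) = 203.1986 degrees

r = 15.2315, theta = 203.1986 degrees


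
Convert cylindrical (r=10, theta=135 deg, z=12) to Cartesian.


x = 10 * cos(135) = -7.0711
y = 10 * sin(135) = 7.0711
z = 12

(-7.0711, 7.0711, 12)


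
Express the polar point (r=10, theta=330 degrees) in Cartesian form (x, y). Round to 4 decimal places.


x = 10 * cos(330) = 8.6603
y = 10 * sin(330) = -5

(8.6603, -5)


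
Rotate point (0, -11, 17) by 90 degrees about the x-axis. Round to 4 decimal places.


x' = 0
y' = -11*cos(90) - 17*sin(90) = -17
z' = -11*sin(90) + 17*cos(90) = -11

(0, -17, -11)


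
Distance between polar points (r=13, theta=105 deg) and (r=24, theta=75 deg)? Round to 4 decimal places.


d = sqrt(r1^2 + r2^2 - 2*r1*r2*cos(t2-t1))
d = sqrt(13^2 + 24^2 - 2*13*24*cos(75-105)) = 14.3039

14.3039


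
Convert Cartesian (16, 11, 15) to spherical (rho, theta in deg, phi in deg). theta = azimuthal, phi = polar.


rho = sqrt(16^2 + 11^2 + 15^2) = 24.5357
theta = atan2(11, 16) = 34.5085 deg
phi = acos(15/24.5357) = 52.3125 deg

rho = 24.5357, theta = 34.5085 deg, phi = 52.3125 deg


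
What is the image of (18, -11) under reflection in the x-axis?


Reflection across x-axis: (x, y) -> (x, -y)
(18, -11) -> (18, 11)

(18, 11)


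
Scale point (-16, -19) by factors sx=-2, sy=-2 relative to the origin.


Scaling: (x*sx, y*sy) = (-16*-2, -19*-2) = (32, 38)

(32, 38)


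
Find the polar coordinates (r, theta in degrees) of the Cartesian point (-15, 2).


r = sqrt((-15)^2 + 2^2) = 15.1327
theta = atan2(2, -15) = 172.4054 degrees

r = 15.1327, theta = 172.4054 degrees


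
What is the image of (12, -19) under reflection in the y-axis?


Reflection across y-axis: (x, y) -> (-x, y)
(12, -19) -> (-12, -19)

(-12, -19)


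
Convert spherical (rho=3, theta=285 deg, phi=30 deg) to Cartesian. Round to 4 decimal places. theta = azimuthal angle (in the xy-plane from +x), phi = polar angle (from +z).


x = 3 * sin(30) * cos(285) = 0.3882
y = 3 * sin(30) * sin(285) = -1.4489
z = 3 * cos(30) = 2.5981

(0.3882, -1.4489, 2.5981)


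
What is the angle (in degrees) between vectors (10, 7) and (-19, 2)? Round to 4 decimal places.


dot = 10*-19 + 7*2 = -176
|u| = 12.2066, |v| = 19.105
cos(angle) = -0.7547
angle = 138.999 degrees

138.999 degrees


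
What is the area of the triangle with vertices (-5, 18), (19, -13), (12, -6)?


Area = |x1(y2-y3) + x2(y3-y1) + x3(y1-y2)| / 2
= |-5*(-13--6) + 19*(-6-18) + 12*(18--13)| / 2
= 24.5

24.5


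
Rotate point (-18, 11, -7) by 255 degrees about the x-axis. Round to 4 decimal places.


x' = -18
y' = 11*cos(255) - -7*sin(255) = -9.6085
z' = 11*sin(255) + -7*cos(255) = -8.8135

(-18, -9.6085, -8.8135)


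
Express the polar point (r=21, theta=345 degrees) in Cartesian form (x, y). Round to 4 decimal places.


x = 21 * cos(345) = 20.2844
y = 21 * sin(345) = -5.4352

(20.2844, -5.4352)


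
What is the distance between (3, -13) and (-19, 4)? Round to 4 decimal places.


d = sqrt((-19-3)^2 + (4--13)^2) = 27.8029

27.8029


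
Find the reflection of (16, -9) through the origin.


Reflection through origin: (x, y) -> (-x, -y)
(16, -9) -> (-16, 9)

(-16, 9)


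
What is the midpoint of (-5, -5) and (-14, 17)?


Midpoint = ((-5+-14)/2, (-5+17)/2) = (-9.5, 6)

(-9.5, 6)


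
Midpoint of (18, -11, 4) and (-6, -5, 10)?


Midpoint = ((18+-6)/2, (-11+-5)/2, (4+10)/2) = (6, -8, 7)

(6, -8, 7)


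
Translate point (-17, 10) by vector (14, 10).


Translation: (x+dx, y+dy) = (-17+14, 10+10) = (-3, 20)

(-3, 20)


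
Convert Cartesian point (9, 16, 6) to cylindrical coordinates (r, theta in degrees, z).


r = sqrt(9^2 + 16^2) = 18.3576
theta = atan2(16, 9) = 60.6422 deg
z = 6

r = 18.3576, theta = 60.6422 deg, z = 6


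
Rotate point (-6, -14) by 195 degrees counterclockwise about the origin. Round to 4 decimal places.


x' = -6*cos(195) - -14*sin(195) = 2.1721
y' = -6*sin(195) + -14*cos(195) = 15.0759

(2.1721, 15.0759)


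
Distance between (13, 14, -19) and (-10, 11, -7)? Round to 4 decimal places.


d = sqrt((-10-13)^2 + (11-14)^2 + (-7--19)^2) = 26.1151

26.1151


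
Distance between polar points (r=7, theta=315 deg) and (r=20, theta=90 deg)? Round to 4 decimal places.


d = sqrt(r1^2 + r2^2 - 2*r1*r2*cos(t2-t1))
d = sqrt(7^2 + 20^2 - 2*7*20*cos(90-315)) = 25.436

25.436


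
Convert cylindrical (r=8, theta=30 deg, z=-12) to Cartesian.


x = 8 * cos(30) = 6.9282
y = 8 * sin(30) = 4
z = -12

(6.9282, 4, -12)


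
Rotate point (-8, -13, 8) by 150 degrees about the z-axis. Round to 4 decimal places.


x' = -8*cos(150) - -13*sin(150) = 13.4282
y' = -8*sin(150) + -13*cos(150) = 7.2583
z' = 8

(13.4282, 7.2583, 8)


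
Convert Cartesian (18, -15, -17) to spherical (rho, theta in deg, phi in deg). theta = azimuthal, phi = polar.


rho = sqrt(18^2 + (-15)^2 + (-17)^2) = 28.9482
theta = atan2(-15, 18) = 320.1944 deg
phi = acos(-17/28.9482) = 125.9625 deg

rho = 28.9482, theta = 320.1944 deg, phi = 125.9625 deg


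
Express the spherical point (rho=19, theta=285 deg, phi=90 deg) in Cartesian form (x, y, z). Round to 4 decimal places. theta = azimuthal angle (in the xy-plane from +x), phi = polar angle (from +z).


x = 19 * sin(90) * cos(285) = 4.9176
y = 19 * sin(90) * sin(285) = -18.3526
z = 19 * cos(90) = 0

(4.9176, -18.3526, 0)


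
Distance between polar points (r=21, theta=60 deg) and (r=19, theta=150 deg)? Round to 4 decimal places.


d = sqrt(r1^2 + r2^2 - 2*r1*r2*cos(t2-t1))
d = sqrt(21^2 + 19^2 - 2*21*19*cos(150-60)) = 28.3196

28.3196


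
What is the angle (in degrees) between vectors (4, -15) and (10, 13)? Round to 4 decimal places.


dot = 4*10 + -15*13 = -155
|u| = 15.5242, |v| = 16.4012
cos(angle) = -0.6088
angle = 127.5 degrees

127.5 degrees


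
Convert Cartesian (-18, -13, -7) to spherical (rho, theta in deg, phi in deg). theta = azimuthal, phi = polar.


rho = sqrt((-18)^2 + (-13)^2 + (-7)^2) = 23.2809
theta = atan2(-13, -18) = 215.8377 deg
phi = acos(-7/23.2809) = 107.4982 deg

rho = 23.2809, theta = 215.8377 deg, phi = 107.4982 deg


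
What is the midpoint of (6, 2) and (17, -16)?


Midpoint = ((6+17)/2, (2+-16)/2) = (11.5, -7)

(11.5, -7)


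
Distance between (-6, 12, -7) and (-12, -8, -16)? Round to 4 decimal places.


d = sqrt((-12--6)^2 + (-8-12)^2 + (-16--7)^2) = 22.7376

22.7376


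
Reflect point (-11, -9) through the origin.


Reflection through origin: (x, y) -> (-x, -y)
(-11, -9) -> (11, 9)

(11, 9)


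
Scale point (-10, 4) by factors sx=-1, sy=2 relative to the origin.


Scaling: (x*sx, y*sy) = (-10*-1, 4*2) = (10, 8)

(10, 8)


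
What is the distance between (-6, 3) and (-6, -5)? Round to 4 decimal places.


d = sqrt((-6--6)^2 + (-5-3)^2) = 8

8


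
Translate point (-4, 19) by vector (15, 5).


Translation: (x+dx, y+dy) = (-4+15, 19+5) = (11, 24)

(11, 24)


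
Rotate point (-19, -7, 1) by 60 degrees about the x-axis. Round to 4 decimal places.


x' = -19
y' = -7*cos(60) - 1*sin(60) = -4.366
z' = -7*sin(60) + 1*cos(60) = -5.5622

(-19, -4.366, -5.5622)


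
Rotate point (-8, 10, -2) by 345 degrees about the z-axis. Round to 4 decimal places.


x' = -8*cos(345) - 10*sin(345) = -5.1392
y' = -8*sin(345) + 10*cos(345) = 11.7298
z' = -2

(-5.1392, 11.7298, -2)


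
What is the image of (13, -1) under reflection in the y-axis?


Reflection across y-axis: (x, y) -> (-x, y)
(13, -1) -> (-13, -1)

(-13, -1)


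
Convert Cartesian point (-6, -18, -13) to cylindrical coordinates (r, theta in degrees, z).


r = sqrt((-6)^2 + (-18)^2) = 18.9737
theta = atan2(-18, -6) = 251.5651 deg
z = -13

r = 18.9737, theta = 251.5651 deg, z = -13


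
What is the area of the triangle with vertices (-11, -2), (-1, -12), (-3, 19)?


Area = |x1(y2-y3) + x2(y3-y1) + x3(y1-y2)| / 2
= |-11*(-12-19) + -1*(19--2) + -3*(-2--12)| / 2
= 145

145


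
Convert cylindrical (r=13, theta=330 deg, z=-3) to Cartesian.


x = 13 * cos(330) = 11.2583
y = 13 * sin(330) = -6.5
z = -3

(11.2583, -6.5, -3)


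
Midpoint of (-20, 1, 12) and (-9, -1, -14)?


Midpoint = ((-20+-9)/2, (1+-1)/2, (12+-14)/2) = (-14.5, 0, -1)

(-14.5, 0, -1)


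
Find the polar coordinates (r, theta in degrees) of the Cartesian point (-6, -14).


r = sqrt((-6)^2 + (-14)^2) = 15.2315
theta = atan2(-14, -6) = 246.8014 degrees

r = 15.2315, theta = 246.8014 degrees


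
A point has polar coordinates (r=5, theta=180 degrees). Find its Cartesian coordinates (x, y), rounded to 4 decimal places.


x = 5 * cos(180) = -5
y = 5 * sin(180) = 0

(-5, 0)


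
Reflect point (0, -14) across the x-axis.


Reflection across x-axis: (x, y) -> (x, -y)
(0, -14) -> (0, 14)

(0, 14)


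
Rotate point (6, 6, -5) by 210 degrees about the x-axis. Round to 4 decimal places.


x' = 6
y' = 6*cos(210) - -5*sin(210) = -7.6962
z' = 6*sin(210) + -5*cos(210) = 1.3301

(6, -7.6962, 1.3301)


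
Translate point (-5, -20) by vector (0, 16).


Translation: (x+dx, y+dy) = (-5+0, -20+16) = (-5, -4)

(-5, -4)


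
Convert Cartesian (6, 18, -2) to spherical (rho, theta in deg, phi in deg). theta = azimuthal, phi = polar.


rho = sqrt(6^2 + 18^2 + (-2)^2) = 19.0788
theta = atan2(18, 6) = 71.5651 deg
phi = acos(-2/19.0788) = 96.0173 deg

rho = 19.0788, theta = 71.5651 deg, phi = 96.0173 deg


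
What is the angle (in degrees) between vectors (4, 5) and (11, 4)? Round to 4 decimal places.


dot = 4*11 + 5*4 = 64
|u| = 6.4031, |v| = 11.7047
cos(angle) = 0.8539
angle = 31.3571 degrees

31.3571 degrees


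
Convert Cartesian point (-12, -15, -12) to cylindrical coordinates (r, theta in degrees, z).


r = sqrt((-12)^2 + (-15)^2) = 19.2094
theta = atan2(-15, -12) = 231.3402 deg
z = -12

r = 19.2094, theta = 231.3402 deg, z = -12


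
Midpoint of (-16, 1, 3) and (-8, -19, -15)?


Midpoint = ((-16+-8)/2, (1+-19)/2, (3+-15)/2) = (-12, -9, -6)

(-12, -9, -6)


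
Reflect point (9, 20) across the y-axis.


Reflection across y-axis: (x, y) -> (-x, y)
(9, 20) -> (-9, 20)

(-9, 20)


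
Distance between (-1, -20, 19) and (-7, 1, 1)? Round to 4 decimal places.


d = sqrt((-7--1)^2 + (1--20)^2 + (1-19)^2) = 28.3019

28.3019


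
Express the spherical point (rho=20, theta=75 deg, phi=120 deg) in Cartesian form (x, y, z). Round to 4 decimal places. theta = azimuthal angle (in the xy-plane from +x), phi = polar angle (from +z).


x = 20 * sin(120) * cos(75) = 4.4829
y = 20 * sin(120) * sin(75) = 16.7303
z = 20 * cos(120) = -10

(4.4829, 16.7303, -10)


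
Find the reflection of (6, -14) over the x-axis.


Reflection across x-axis: (x, y) -> (x, -y)
(6, -14) -> (6, 14)

(6, 14)


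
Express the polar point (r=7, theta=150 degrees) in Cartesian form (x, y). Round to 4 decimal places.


x = 7 * cos(150) = -6.0622
y = 7 * sin(150) = 3.5

(-6.0622, 3.5)


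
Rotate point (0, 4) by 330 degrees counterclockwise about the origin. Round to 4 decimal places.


x' = 0*cos(330) - 4*sin(330) = 2
y' = 0*sin(330) + 4*cos(330) = 3.4641

(2, 3.4641)


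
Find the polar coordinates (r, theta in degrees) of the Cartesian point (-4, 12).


r = sqrt((-4)^2 + 12^2) = 12.6491
theta = atan2(12, -4) = 108.4349 degrees

r = 12.6491, theta = 108.4349 degrees


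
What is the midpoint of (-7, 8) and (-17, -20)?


Midpoint = ((-7+-17)/2, (8+-20)/2) = (-12, -6)

(-12, -6)


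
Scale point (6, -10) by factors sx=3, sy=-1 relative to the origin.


Scaling: (x*sx, y*sy) = (6*3, -10*-1) = (18, 10)

(18, 10)


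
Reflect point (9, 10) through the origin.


Reflection through origin: (x, y) -> (-x, -y)
(9, 10) -> (-9, -10)

(-9, -10)


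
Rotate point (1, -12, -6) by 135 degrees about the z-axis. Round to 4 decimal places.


x' = 1*cos(135) - -12*sin(135) = 7.7782
y' = 1*sin(135) + -12*cos(135) = 9.1924
z' = -6

(7.7782, 9.1924, -6)


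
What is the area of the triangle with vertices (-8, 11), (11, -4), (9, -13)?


Area = |x1(y2-y3) + x2(y3-y1) + x3(y1-y2)| / 2
= |-8*(-4--13) + 11*(-13-11) + 9*(11--4)| / 2
= 100.5

100.5


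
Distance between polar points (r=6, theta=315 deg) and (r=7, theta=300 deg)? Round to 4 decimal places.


d = sqrt(r1^2 + r2^2 - 2*r1*r2*cos(t2-t1))
d = sqrt(6^2 + 7^2 - 2*6*7*cos(300-315)) = 1.9653

1.9653


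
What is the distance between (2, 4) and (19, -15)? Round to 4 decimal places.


d = sqrt((19-2)^2 + (-15-4)^2) = 25.4951

25.4951


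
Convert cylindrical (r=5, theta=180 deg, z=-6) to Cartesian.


x = 5 * cos(180) = -5
y = 5 * sin(180) = 0
z = -6

(-5, 0, -6)


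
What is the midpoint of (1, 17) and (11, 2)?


Midpoint = ((1+11)/2, (17+2)/2) = (6, 9.5)

(6, 9.5)


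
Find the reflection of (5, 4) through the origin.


Reflection through origin: (x, y) -> (-x, -y)
(5, 4) -> (-5, -4)

(-5, -4)


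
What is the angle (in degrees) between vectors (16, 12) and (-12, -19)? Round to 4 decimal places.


dot = 16*-12 + 12*-19 = -420
|u| = 20, |v| = 22.4722
cos(angle) = -0.9345
angle = 159.1455 degrees

159.1455 degrees


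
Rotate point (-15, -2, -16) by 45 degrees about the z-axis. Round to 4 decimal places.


x' = -15*cos(45) - -2*sin(45) = -9.1924
y' = -15*sin(45) + -2*cos(45) = -12.0208
z' = -16

(-9.1924, -12.0208, -16)


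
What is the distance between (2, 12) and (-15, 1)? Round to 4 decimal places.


d = sqrt((-15-2)^2 + (1-12)^2) = 20.2485

20.2485


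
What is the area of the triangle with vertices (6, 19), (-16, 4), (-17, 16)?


Area = |x1(y2-y3) + x2(y3-y1) + x3(y1-y2)| / 2
= |6*(4-16) + -16*(16-19) + -17*(19-4)| / 2
= 139.5

139.5


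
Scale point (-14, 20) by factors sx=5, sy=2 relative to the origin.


Scaling: (x*sx, y*sy) = (-14*5, 20*2) = (-70, 40)

(-70, 40)


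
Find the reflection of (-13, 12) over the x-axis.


Reflection across x-axis: (x, y) -> (x, -y)
(-13, 12) -> (-13, -12)

(-13, -12)


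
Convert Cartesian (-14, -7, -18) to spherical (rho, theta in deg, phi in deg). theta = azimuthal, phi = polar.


rho = sqrt((-14)^2 + (-7)^2 + (-18)^2) = 23.8537
theta = atan2(-7, -14) = 206.5651 deg
phi = acos(-18/23.8537) = 138.9904 deg

rho = 23.8537, theta = 206.5651 deg, phi = 138.9904 deg


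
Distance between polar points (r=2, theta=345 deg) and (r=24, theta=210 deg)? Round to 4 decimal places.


d = sqrt(r1^2 + r2^2 - 2*r1*r2*cos(t2-t1))
d = sqrt(2^2 + 24^2 - 2*2*24*cos(210-345)) = 25.4535

25.4535


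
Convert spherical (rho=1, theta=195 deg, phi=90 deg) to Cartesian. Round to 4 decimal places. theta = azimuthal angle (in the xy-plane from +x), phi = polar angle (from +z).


x = 1 * sin(90) * cos(195) = -0.9659
y = 1 * sin(90) * sin(195) = -0.2588
z = 1 * cos(90) = 0

(-0.9659, -0.2588, 0)


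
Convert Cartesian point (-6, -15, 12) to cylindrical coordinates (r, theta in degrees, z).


r = sqrt((-6)^2 + (-15)^2) = 16.1555
theta = atan2(-15, -6) = 248.1986 deg
z = 12

r = 16.1555, theta = 248.1986 deg, z = 12


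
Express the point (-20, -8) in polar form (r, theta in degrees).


r = sqrt((-20)^2 + (-8)^2) = 21.5407
theta = atan2(-8, -20) = 201.8014 degrees

r = 21.5407, theta = 201.8014 degrees


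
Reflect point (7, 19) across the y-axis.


Reflection across y-axis: (x, y) -> (-x, y)
(7, 19) -> (-7, 19)

(-7, 19)


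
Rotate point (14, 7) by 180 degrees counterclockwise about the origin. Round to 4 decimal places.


x' = 14*cos(180) - 7*sin(180) = -14
y' = 14*sin(180) + 7*cos(180) = -7

(-14, -7)


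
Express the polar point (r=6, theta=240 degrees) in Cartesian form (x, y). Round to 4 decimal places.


x = 6 * cos(240) = -3
y = 6 * sin(240) = -5.1962

(-3, -5.1962)


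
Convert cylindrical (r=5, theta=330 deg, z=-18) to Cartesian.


x = 5 * cos(330) = 4.3301
y = 5 * sin(330) = -2.5
z = -18

(4.3301, -2.5, -18)


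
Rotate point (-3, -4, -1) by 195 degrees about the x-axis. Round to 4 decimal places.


x' = -3
y' = -4*cos(195) - -1*sin(195) = 3.6049
z' = -4*sin(195) + -1*cos(195) = 2.0012

(-3, 3.6049, 2.0012)


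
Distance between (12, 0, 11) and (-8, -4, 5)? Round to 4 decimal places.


d = sqrt((-8-12)^2 + (-4-0)^2 + (5-11)^2) = 21.2603

21.2603


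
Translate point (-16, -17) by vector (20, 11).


Translation: (x+dx, y+dy) = (-16+20, -17+11) = (4, -6)

(4, -6)


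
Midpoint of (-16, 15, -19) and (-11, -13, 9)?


Midpoint = ((-16+-11)/2, (15+-13)/2, (-19+9)/2) = (-13.5, 1, -5)

(-13.5, 1, -5)


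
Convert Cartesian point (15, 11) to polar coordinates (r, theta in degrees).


r = sqrt(15^2 + 11^2) = 18.6011
theta = atan2(11, 15) = 36.2538 degrees

r = 18.6011, theta = 36.2538 degrees


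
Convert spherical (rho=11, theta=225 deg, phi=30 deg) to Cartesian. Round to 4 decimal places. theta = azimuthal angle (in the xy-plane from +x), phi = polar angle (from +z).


x = 11 * sin(30) * cos(225) = -3.8891
y = 11 * sin(30) * sin(225) = -3.8891
z = 11 * cos(30) = 9.5263

(-3.8891, -3.8891, 9.5263)


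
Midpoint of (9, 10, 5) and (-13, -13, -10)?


Midpoint = ((9+-13)/2, (10+-13)/2, (5+-10)/2) = (-2, -1.5, -2.5)

(-2, -1.5, -2.5)


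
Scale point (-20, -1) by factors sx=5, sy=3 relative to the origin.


Scaling: (x*sx, y*sy) = (-20*5, -1*3) = (-100, -3)

(-100, -3)


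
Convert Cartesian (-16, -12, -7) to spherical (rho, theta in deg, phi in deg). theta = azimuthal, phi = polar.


rho = sqrt((-16)^2 + (-12)^2 + (-7)^2) = 21.1896
theta = atan2(-12, -16) = 216.8699 deg
phi = acos(-7/21.1896) = 109.29 deg

rho = 21.1896, theta = 216.8699 deg, phi = 109.29 deg


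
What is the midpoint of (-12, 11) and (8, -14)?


Midpoint = ((-12+8)/2, (11+-14)/2) = (-2, -1.5)

(-2, -1.5)


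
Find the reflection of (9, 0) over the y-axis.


Reflection across y-axis: (x, y) -> (-x, y)
(9, 0) -> (-9, 0)

(-9, 0)


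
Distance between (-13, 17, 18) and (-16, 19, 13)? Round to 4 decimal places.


d = sqrt((-16--13)^2 + (19-17)^2 + (13-18)^2) = 6.1644

6.1644


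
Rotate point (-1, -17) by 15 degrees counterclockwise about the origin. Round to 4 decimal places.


x' = -1*cos(15) - -17*sin(15) = 3.434
y' = -1*sin(15) + -17*cos(15) = -16.6796

(3.434, -16.6796)


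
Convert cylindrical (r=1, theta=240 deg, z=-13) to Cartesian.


x = 1 * cos(240) = -0.5
y = 1 * sin(240) = -0.866
z = -13

(-0.5, -0.866, -13)


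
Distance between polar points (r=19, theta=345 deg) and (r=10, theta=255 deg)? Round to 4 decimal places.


d = sqrt(r1^2 + r2^2 - 2*r1*r2*cos(t2-t1))
d = sqrt(19^2 + 10^2 - 2*19*10*cos(255-345)) = 21.4709

21.4709


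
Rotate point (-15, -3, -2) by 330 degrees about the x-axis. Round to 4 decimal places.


x' = -15
y' = -3*cos(330) - -2*sin(330) = -3.5981
z' = -3*sin(330) + -2*cos(330) = -0.2321

(-15, -3.5981, -0.2321)


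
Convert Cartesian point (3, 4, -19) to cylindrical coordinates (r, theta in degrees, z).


r = sqrt(3^2 + 4^2) = 5
theta = atan2(4, 3) = 53.1301 deg
z = -19

r = 5, theta = 53.1301 deg, z = -19


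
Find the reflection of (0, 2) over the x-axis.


Reflection across x-axis: (x, y) -> (x, -y)
(0, 2) -> (0, -2)

(0, -2)


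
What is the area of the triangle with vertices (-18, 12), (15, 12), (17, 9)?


Area = |x1(y2-y3) + x2(y3-y1) + x3(y1-y2)| / 2
= |-18*(12-9) + 15*(9-12) + 17*(12-12)| / 2
= 49.5

49.5


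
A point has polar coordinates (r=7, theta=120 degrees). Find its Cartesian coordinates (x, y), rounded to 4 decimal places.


x = 7 * cos(120) = -3.5
y = 7 * sin(120) = 6.0622

(-3.5, 6.0622)


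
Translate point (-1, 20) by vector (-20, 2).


Translation: (x+dx, y+dy) = (-1+-20, 20+2) = (-21, 22)

(-21, 22)


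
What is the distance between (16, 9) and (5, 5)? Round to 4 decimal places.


d = sqrt((5-16)^2 + (5-9)^2) = 11.7047

11.7047


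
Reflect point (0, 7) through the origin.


Reflection through origin: (x, y) -> (-x, -y)
(0, 7) -> (0, -7)

(0, -7)


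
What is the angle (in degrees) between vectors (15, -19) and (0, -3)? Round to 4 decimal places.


dot = 15*0 + -19*-3 = 57
|u| = 24.2074, |v| = 3
cos(angle) = 0.7849
angle = 38.2902 degrees

38.2902 degrees


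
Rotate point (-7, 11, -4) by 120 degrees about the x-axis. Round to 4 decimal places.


x' = -7
y' = 11*cos(120) - -4*sin(120) = -2.0359
z' = 11*sin(120) + -4*cos(120) = 11.5263

(-7, -2.0359, 11.5263)


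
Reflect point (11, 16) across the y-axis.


Reflection across y-axis: (x, y) -> (-x, y)
(11, 16) -> (-11, 16)

(-11, 16)


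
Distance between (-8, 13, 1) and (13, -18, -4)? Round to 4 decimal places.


d = sqrt((13--8)^2 + (-18-13)^2 + (-4-1)^2) = 37.7757

37.7757


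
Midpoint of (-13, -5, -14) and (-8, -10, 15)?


Midpoint = ((-13+-8)/2, (-5+-10)/2, (-14+15)/2) = (-10.5, -7.5, 0.5)

(-10.5, -7.5, 0.5)


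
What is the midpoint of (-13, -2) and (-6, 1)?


Midpoint = ((-13+-6)/2, (-2+1)/2) = (-9.5, -0.5)

(-9.5, -0.5)


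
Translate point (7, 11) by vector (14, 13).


Translation: (x+dx, y+dy) = (7+14, 11+13) = (21, 24)

(21, 24)


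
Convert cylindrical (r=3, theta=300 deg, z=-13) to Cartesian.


x = 3 * cos(300) = 1.5
y = 3 * sin(300) = -2.5981
z = -13

(1.5, -2.5981, -13)


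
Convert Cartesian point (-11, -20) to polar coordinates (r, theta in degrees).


r = sqrt((-11)^2 + (-20)^2) = 22.8254
theta = atan2(-20, -11) = 241.1892 degrees

r = 22.8254, theta = 241.1892 degrees


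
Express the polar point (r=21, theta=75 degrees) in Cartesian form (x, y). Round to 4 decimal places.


x = 21 * cos(75) = 5.4352
y = 21 * sin(75) = 20.2844

(5.4352, 20.2844)


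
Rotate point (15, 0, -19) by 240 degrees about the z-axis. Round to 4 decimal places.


x' = 15*cos(240) - 0*sin(240) = -7.5
y' = 15*sin(240) + 0*cos(240) = -12.9904
z' = -19

(-7.5, -12.9904, -19)


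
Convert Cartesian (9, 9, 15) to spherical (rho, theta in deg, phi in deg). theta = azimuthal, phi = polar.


rho = sqrt(9^2 + 9^2 + 15^2) = 19.6723
theta = atan2(9, 9) = 45 deg
phi = acos(15/19.6723) = 40.3155 deg

rho = 19.6723, theta = 45 deg, phi = 40.3155 deg


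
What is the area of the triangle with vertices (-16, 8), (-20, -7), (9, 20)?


Area = |x1(y2-y3) + x2(y3-y1) + x3(y1-y2)| / 2
= |-16*(-7-20) + -20*(20-8) + 9*(8--7)| / 2
= 163.5

163.5


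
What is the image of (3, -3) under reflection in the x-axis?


Reflection across x-axis: (x, y) -> (x, -y)
(3, -3) -> (3, 3)

(3, 3)


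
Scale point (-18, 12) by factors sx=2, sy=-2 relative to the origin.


Scaling: (x*sx, y*sy) = (-18*2, 12*-2) = (-36, -24)

(-36, -24)


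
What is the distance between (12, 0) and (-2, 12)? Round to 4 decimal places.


d = sqrt((-2-12)^2 + (12-0)^2) = 18.4391

18.4391


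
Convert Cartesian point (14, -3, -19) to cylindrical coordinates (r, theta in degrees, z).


r = sqrt(14^2 + (-3)^2) = 14.3178
theta = atan2(-3, 14) = 347.9052 deg
z = -19

r = 14.3178, theta = 347.9052 deg, z = -19


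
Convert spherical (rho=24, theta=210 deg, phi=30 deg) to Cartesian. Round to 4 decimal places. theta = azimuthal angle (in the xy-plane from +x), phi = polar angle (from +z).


x = 24 * sin(30) * cos(210) = -10.3923
y = 24 * sin(30) * sin(210) = -6
z = 24 * cos(30) = 20.7846

(-10.3923, -6, 20.7846)


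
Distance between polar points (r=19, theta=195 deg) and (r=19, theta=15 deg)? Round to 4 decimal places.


d = sqrt(r1^2 + r2^2 - 2*r1*r2*cos(t2-t1))
d = sqrt(19^2 + 19^2 - 2*19*19*cos(15-195)) = 38

38


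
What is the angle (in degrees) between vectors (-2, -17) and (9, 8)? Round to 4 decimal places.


dot = -2*9 + -17*8 = -154
|u| = 17.1172, |v| = 12.0416
cos(angle) = -0.7471
angle = 138.3434 degrees

138.3434 degrees


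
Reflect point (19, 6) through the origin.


Reflection through origin: (x, y) -> (-x, -y)
(19, 6) -> (-19, -6)

(-19, -6)


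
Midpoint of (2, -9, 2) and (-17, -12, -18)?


Midpoint = ((2+-17)/2, (-9+-12)/2, (2+-18)/2) = (-7.5, -10.5, -8)

(-7.5, -10.5, -8)


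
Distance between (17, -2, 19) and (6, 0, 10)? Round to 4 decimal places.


d = sqrt((6-17)^2 + (0--2)^2 + (10-19)^2) = 14.3527

14.3527


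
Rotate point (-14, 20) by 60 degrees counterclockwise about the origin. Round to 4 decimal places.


x' = -14*cos(60) - 20*sin(60) = -24.3205
y' = -14*sin(60) + 20*cos(60) = -2.1244

(-24.3205, -2.1244)


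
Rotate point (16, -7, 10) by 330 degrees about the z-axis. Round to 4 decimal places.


x' = 16*cos(330) - -7*sin(330) = 10.3564
y' = 16*sin(330) + -7*cos(330) = -14.0622
z' = 10

(10.3564, -14.0622, 10)


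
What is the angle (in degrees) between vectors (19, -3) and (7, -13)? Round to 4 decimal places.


dot = 19*7 + -3*-13 = 172
|u| = 19.2354, |v| = 14.7648
cos(angle) = 0.6056
angle = 52.7266 degrees

52.7266 degrees


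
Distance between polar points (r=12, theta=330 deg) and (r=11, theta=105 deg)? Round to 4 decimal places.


d = sqrt(r1^2 + r2^2 - 2*r1*r2*cos(t2-t1))
d = sqrt(12^2 + 11^2 - 2*12*11*cos(105-330)) = 21.2527

21.2527


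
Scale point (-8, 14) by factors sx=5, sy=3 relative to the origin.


Scaling: (x*sx, y*sy) = (-8*5, 14*3) = (-40, 42)

(-40, 42)


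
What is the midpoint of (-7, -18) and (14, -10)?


Midpoint = ((-7+14)/2, (-18+-10)/2) = (3.5, -14)

(3.5, -14)


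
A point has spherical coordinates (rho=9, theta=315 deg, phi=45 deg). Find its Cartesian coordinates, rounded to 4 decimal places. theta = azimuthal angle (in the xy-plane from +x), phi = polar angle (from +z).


x = 9 * sin(45) * cos(315) = 4.5
y = 9 * sin(45) * sin(315) = -4.5
z = 9 * cos(45) = 6.364

(4.5, -4.5, 6.364)


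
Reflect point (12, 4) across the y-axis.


Reflection across y-axis: (x, y) -> (-x, y)
(12, 4) -> (-12, 4)

(-12, 4)


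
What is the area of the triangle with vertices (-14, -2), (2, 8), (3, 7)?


Area = |x1(y2-y3) + x2(y3-y1) + x3(y1-y2)| / 2
= |-14*(8-7) + 2*(7--2) + 3*(-2-8)| / 2
= 13

13


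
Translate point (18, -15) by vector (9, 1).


Translation: (x+dx, y+dy) = (18+9, -15+1) = (27, -14)

(27, -14)


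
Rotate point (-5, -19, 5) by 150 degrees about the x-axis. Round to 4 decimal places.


x' = -5
y' = -19*cos(150) - 5*sin(150) = 13.9545
z' = -19*sin(150) + 5*cos(150) = -13.8301

(-5, 13.9545, -13.8301)


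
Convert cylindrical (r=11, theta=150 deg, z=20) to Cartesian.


x = 11 * cos(150) = -9.5263
y = 11 * sin(150) = 5.5
z = 20

(-9.5263, 5.5, 20)


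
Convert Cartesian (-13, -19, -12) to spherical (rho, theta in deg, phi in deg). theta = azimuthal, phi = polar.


rho = sqrt((-13)^2 + (-19)^2 + (-12)^2) = 25.9615
theta = atan2(-19, -13) = 235.6197 deg
phi = acos(-12/25.9615) = 117.5306 deg

rho = 25.9615, theta = 235.6197 deg, phi = 117.5306 deg


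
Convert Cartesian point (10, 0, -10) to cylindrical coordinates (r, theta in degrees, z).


r = sqrt(10^2 + 0^2) = 10
theta = atan2(0, 10) = 0 deg
z = -10

r = 10, theta = 0 deg, z = -10


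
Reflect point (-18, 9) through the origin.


Reflection through origin: (x, y) -> (-x, -y)
(-18, 9) -> (18, -9)

(18, -9)


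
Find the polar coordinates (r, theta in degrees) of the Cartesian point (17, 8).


r = sqrt(17^2 + 8^2) = 18.7883
theta = atan2(8, 17) = 25.2011 degrees

r = 18.7883, theta = 25.2011 degrees


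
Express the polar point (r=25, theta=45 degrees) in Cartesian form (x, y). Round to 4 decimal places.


x = 25 * cos(45) = 17.6777
y = 25 * sin(45) = 17.6777

(17.6777, 17.6777)


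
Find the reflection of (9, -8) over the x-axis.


Reflection across x-axis: (x, y) -> (x, -y)
(9, -8) -> (9, 8)

(9, 8)


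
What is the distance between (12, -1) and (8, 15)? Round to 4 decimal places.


d = sqrt((8-12)^2 + (15--1)^2) = 16.4924

16.4924


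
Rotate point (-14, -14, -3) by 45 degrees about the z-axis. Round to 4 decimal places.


x' = -14*cos(45) - -14*sin(45) = 0
y' = -14*sin(45) + -14*cos(45) = -19.799
z' = -3

(0, -19.799, -3)


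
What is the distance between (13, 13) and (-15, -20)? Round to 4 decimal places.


d = sqrt((-15-13)^2 + (-20-13)^2) = 43.2782

43.2782


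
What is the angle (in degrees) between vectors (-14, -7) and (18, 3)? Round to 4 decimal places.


dot = -14*18 + -7*3 = -273
|u| = 15.6525, |v| = 18.2483
cos(angle) = -0.9558
angle = 162.8973 degrees

162.8973 degrees


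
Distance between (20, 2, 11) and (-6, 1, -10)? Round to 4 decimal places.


d = sqrt((-6-20)^2 + (1-2)^2 + (-10-11)^2) = 33.4365

33.4365


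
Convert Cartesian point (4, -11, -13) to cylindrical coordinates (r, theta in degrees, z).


r = sqrt(4^2 + (-11)^2) = 11.7047
theta = atan2(-11, 4) = 289.9831 deg
z = -13

r = 11.7047, theta = 289.9831 deg, z = -13


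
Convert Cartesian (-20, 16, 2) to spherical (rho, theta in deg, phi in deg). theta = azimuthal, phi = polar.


rho = sqrt((-20)^2 + 16^2 + 2^2) = 25.6905
theta = atan2(16, -20) = 141.3402 deg
phi = acos(2/25.6905) = 85.535 deg

rho = 25.6905, theta = 141.3402 deg, phi = 85.535 deg


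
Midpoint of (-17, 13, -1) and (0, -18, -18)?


Midpoint = ((-17+0)/2, (13+-18)/2, (-1+-18)/2) = (-8.5, -2.5, -9.5)

(-8.5, -2.5, -9.5)


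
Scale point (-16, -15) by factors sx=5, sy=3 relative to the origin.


Scaling: (x*sx, y*sy) = (-16*5, -15*3) = (-80, -45)

(-80, -45)


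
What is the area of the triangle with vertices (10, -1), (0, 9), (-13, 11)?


Area = |x1(y2-y3) + x2(y3-y1) + x3(y1-y2)| / 2
= |10*(9-11) + 0*(11--1) + -13*(-1-9)| / 2
= 55

55


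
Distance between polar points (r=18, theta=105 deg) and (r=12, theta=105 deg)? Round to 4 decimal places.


d = sqrt(r1^2 + r2^2 - 2*r1*r2*cos(t2-t1))
d = sqrt(18^2 + 12^2 - 2*18*12*cos(105-105)) = 6

6


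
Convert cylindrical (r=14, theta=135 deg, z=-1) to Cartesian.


x = 14 * cos(135) = -9.8995
y = 14 * sin(135) = 9.8995
z = -1

(-9.8995, 9.8995, -1)


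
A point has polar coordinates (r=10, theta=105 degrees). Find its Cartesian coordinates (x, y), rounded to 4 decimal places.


x = 10 * cos(105) = -2.5882
y = 10 * sin(105) = 9.6593

(-2.5882, 9.6593)


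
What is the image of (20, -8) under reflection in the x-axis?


Reflection across x-axis: (x, y) -> (x, -y)
(20, -8) -> (20, 8)

(20, 8)


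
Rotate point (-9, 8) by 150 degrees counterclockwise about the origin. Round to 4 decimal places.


x' = -9*cos(150) - 8*sin(150) = 3.7942
y' = -9*sin(150) + 8*cos(150) = -11.4282

(3.7942, -11.4282)


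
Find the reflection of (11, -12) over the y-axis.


Reflection across y-axis: (x, y) -> (-x, y)
(11, -12) -> (-11, -12)

(-11, -12)


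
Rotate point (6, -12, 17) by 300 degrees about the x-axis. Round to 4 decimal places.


x' = 6
y' = -12*cos(300) - 17*sin(300) = 8.7224
z' = -12*sin(300) + 17*cos(300) = 18.8923

(6, 8.7224, 18.8923)


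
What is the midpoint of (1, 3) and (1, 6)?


Midpoint = ((1+1)/2, (3+6)/2) = (1, 4.5)

(1, 4.5)


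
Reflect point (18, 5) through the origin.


Reflection through origin: (x, y) -> (-x, -y)
(18, 5) -> (-18, -5)

(-18, -5)


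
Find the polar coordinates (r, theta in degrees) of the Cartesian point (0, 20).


r = sqrt(0^2 + 20^2) = 20
theta = atan2(20, 0) = 90 degrees

r = 20, theta = 90 degrees


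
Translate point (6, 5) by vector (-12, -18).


Translation: (x+dx, y+dy) = (6+-12, 5+-18) = (-6, -13)

(-6, -13)


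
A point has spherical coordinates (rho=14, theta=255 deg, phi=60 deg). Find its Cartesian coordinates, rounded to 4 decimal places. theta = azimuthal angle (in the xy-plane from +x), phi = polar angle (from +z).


x = 14 * sin(60) * cos(255) = -3.138
y = 14 * sin(60) * sin(255) = -11.7112
z = 14 * cos(60) = 7

(-3.138, -11.7112, 7)


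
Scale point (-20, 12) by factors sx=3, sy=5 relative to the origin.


Scaling: (x*sx, y*sy) = (-20*3, 12*5) = (-60, 60)

(-60, 60)


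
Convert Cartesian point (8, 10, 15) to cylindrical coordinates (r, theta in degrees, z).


r = sqrt(8^2 + 10^2) = 12.8062
theta = atan2(10, 8) = 51.3402 deg
z = 15

r = 12.8062, theta = 51.3402 deg, z = 15


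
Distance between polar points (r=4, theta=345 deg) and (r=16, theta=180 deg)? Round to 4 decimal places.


d = sqrt(r1^2 + r2^2 - 2*r1*r2*cos(t2-t1))
d = sqrt(4^2 + 16^2 - 2*4*16*cos(180-345)) = 19.8907

19.8907


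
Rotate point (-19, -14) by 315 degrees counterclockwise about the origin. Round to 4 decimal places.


x' = -19*cos(315) - -14*sin(315) = -23.3345
y' = -19*sin(315) + -14*cos(315) = 3.5355

(-23.3345, 3.5355)


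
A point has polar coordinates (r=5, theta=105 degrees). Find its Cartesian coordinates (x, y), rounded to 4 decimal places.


x = 5 * cos(105) = -1.2941
y = 5 * sin(105) = 4.8296

(-1.2941, 4.8296)


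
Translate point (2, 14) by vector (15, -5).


Translation: (x+dx, y+dy) = (2+15, 14+-5) = (17, 9)

(17, 9)


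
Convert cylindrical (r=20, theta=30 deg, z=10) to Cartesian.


x = 20 * cos(30) = 17.3205
y = 20 * sin(30) = 10
z = 10

(17.3205, 10, 10)


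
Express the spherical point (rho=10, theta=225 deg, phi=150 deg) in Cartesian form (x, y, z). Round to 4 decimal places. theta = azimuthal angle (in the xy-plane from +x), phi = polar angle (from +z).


x = 10 * sin(150) * cos(225) = -3.5355
y = 10 * sin(150) * sin(225) = -3.5355
z = 10 * cos(150) = -8.6603

(-3.5355, -3.5355, -8.6603)
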